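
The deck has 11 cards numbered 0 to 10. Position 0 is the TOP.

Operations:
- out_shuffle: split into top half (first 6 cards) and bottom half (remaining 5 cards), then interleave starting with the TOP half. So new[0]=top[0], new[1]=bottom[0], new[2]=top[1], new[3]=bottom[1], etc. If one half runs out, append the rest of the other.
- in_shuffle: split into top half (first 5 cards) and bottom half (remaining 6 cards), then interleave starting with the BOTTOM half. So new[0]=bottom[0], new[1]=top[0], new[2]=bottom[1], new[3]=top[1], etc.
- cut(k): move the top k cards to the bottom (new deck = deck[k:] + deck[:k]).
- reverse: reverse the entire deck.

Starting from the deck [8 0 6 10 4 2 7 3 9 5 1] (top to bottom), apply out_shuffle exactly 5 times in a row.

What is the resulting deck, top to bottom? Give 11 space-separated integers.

After op 1 (out_shuffle): [8 7 0 3 6 9 10 5 4 1 2]
After op 2 (out_shuffle): [8 10 7 5 0 4 3 1 6 2 9]
After op 3 (out_shuffle): [8 3 10 1 7 6 5 2 0 9 4]
After op 4 (out_shuffle): [8 5 3 2 10 0 1 9 7 4 6]
After op 5 (out_shuffle): [8 1 5 9 3 7 2 4 10 6 0]

Answer: 8 1 5 9 3 7 2 4 10 6 0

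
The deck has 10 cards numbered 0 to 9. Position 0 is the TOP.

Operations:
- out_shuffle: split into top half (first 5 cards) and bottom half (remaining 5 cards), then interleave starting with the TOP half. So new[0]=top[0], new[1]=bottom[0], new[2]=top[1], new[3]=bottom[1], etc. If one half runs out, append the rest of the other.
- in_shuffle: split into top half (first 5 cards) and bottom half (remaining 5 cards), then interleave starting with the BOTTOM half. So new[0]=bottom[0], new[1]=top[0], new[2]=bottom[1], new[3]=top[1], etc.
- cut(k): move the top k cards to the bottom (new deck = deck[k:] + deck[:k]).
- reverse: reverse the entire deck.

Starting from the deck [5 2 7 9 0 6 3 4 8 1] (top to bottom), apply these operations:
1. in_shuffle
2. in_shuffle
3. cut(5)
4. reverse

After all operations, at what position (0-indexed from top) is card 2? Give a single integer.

After op 1 (in_shuffle): [6 5 3 2 4 7 8 9 1 0]
After op 2 (in_shuffle): [7 6 8 5 9 3 1 2 0 4]
After op 3 (cut(5)): [3 1 2 0 4 7 6 8 5 9]
After op 4 (reverse): [9 5 8 6 7 4 0 2 1 3]
Card 2 is at position 7.

Answer: 7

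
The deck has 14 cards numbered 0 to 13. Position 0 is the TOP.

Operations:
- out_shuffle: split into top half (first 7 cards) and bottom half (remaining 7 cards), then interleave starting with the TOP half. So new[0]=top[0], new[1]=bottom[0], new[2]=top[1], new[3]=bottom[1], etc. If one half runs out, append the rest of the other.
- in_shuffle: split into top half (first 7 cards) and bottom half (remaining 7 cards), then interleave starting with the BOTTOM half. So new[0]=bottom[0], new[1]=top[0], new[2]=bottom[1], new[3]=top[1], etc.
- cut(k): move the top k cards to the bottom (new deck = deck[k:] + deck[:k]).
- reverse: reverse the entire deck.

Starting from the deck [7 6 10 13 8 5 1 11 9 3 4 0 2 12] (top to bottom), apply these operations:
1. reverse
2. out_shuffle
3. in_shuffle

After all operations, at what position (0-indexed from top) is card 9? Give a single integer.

Answer: 6

Derivation:
After op 1 (reverse): [12 2 0 4 3 9 11 1 5 8 13 10 6 7]
After op 2 (out_shuffle): [12 1 2 5 0 8 4 13 3 10 9 6 11 7]
After op 3 (in_shuffle): [13 12 3 1 10 2 9 5 6 0 11 8 7 4]
Card 9 is at position 6.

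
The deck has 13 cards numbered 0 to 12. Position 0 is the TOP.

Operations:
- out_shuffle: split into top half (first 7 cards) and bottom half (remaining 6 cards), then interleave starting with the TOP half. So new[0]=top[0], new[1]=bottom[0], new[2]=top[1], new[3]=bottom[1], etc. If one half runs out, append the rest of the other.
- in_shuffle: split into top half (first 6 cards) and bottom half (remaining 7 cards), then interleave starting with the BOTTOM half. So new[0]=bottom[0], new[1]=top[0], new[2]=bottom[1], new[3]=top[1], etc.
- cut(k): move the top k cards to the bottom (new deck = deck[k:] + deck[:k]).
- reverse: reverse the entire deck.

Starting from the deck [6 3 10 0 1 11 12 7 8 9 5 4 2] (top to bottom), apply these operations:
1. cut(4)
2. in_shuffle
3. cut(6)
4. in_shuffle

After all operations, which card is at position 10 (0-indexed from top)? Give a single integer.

After op 1 (cut(4)): [1 11 12 7 8 9 5 4 2 6 3 10 0]
After op 2 (in_shuffle): [5 1 4 11 2 12 6 7 3 8 10 9 0]
After op 3 (cut(6)): [6 7 3 8 10 9 0 5 1 4 11 2 12]
After op 4 (in_shuffle): [0 6 5 7 1 3 4 8 11 10 2 9 12]
Position 10: card 2.

Answer: 2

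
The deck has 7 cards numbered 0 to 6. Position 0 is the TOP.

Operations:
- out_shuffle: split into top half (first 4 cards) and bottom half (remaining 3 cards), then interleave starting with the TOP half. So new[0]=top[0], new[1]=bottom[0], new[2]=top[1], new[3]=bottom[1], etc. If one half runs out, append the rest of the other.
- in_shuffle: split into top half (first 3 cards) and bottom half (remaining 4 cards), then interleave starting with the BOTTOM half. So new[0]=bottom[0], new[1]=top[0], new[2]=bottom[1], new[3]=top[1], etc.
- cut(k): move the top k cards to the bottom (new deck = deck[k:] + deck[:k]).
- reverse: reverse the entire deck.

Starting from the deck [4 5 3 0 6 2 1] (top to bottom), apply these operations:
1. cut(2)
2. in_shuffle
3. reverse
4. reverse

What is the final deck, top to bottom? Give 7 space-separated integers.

Answer: 2 3 1 0 4 6 5

Derivation:
After op 1 (cut(2)): [3 0 6 2 1 4 5]
After op 2 (in_shuffle): [2 3 1 0 4 6 5]
After op 3 (reverse): [5 6 4 0 1 3 2]
After op 4 (reverse): [2 3 1 0 4 6 5]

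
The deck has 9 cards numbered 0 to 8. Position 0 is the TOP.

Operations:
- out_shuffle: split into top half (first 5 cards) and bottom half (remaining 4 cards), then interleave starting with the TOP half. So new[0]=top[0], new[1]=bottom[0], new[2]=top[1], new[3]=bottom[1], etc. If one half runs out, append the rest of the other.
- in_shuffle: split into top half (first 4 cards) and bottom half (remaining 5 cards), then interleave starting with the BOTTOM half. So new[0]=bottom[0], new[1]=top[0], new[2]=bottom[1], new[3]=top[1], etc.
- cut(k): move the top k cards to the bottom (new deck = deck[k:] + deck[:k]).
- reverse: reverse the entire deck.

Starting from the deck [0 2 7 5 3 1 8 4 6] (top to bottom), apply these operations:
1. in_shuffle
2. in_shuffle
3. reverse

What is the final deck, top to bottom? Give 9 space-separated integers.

Answer: 6 2 5 1 4 0 7 3 8

Derivation:
After op 1 (in_shuffle): [3 0 1 2 8 7 4 5 6]
After op 2 (in_shuffle): [8 3 7 0 4 1 5 2 6]
After op 3 (reverse): [6 2 5 1 4 0 7 3 8]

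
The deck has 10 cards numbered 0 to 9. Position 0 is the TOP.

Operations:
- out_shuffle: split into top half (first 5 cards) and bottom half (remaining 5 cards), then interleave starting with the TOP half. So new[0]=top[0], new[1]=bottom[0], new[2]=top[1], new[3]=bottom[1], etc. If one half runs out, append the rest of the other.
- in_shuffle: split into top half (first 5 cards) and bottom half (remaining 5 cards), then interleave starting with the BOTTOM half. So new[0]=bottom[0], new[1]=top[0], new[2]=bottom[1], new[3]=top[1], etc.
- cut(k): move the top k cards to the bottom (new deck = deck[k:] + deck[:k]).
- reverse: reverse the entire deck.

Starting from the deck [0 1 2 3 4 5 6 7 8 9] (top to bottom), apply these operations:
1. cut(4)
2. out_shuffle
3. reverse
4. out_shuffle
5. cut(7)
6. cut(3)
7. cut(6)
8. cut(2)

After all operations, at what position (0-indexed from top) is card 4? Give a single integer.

Answer: 1

Derivation:
After op 1 (cut(4)): [4 5 6 7 8 9 0 1 2 3]
After op 2 (out_shuffle): [4 9 5 0 6 1 7 2 8 3]
After op 3 (reverse): [3 8 2 7 1 6 0 5 9 4]
After op 4 (out_shuffle): [3 6 8 0 2 5 7 9 1 4]
After op 5 (cut(7)): [9 1 4 3 6 8 0 2 5 7]
After op 6 (cut(3)): [3 6 8 0 2 5 7 9 1 4]
After op 7 (cut(6)): [7 9 1 4 3 6 8 0 2 5]
After op 8 (cut(2)): [1 4 3 6 8 0 2 5 7 9]
Card 4 is at position 1.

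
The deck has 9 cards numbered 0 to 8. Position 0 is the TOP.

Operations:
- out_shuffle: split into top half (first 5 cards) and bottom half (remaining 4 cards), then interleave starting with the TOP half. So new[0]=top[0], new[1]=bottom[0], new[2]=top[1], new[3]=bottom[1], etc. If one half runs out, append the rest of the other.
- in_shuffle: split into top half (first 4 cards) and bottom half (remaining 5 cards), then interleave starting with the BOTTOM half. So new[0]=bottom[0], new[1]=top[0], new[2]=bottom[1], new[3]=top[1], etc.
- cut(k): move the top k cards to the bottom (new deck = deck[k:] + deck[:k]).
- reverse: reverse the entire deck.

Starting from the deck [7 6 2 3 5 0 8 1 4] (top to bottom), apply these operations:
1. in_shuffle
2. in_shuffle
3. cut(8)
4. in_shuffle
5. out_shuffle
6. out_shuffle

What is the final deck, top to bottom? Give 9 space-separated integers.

Answer: 7 2 5 8 4 6 3 0 1

Derivation:
After op 1 (in_shuffle): [5 7 0 6 8 2 1 3 4]
After op 2 (in_shuffle): [8 5 2 7 1 0 3 6 4]
After op 3 (cut(8)): [4 8 5 2 7 1 0 3 6]
After op 4 (in_shuffle): [7 4 1 8 0 5 3 2 6]
After op 5 (out_shuffle): [7 5 4 3 1 2 8 6 0]
After op 6 (out_shuffle): [7 2 5 8 4 6 3 0 1]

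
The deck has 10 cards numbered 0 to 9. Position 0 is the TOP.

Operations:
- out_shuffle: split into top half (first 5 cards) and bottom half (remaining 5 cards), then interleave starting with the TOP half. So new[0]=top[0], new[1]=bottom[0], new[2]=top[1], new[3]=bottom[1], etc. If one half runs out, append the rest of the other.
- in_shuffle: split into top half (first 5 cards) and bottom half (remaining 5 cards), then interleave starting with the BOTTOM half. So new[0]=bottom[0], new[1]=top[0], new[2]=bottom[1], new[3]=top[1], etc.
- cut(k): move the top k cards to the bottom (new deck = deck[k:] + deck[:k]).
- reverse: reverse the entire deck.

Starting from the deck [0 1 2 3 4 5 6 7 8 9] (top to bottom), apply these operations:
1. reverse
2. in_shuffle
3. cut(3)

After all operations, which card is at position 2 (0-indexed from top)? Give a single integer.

After op 1 (reverse): [9 8 7 6 5 4 3 2 1 0]
After op 2 (in_shuffle): [4 9 3 8 2 7 1 6 0 5]
After op 3 (cut(3)): [8 2 7 1 6 0 5 4 9 3]
Position 2: card 7.

Answer: 7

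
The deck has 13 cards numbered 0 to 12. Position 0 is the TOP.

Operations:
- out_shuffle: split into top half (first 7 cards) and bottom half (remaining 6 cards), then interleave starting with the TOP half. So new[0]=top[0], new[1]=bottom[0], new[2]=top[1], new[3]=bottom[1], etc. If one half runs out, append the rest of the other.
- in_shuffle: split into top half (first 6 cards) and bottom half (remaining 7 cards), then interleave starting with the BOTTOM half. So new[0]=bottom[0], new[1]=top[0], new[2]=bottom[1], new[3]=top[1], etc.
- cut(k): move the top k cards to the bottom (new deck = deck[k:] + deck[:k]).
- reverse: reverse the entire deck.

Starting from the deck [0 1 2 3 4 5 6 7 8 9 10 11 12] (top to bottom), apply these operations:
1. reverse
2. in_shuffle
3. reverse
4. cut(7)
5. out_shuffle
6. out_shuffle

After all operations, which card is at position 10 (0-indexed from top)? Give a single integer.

Answer: 8

Derivation:
After op 1 (reverse): [12 11 10 9 8 7 6 5 4 3 2 1 0]
After op 2 (in_shuffle): [6 12 5 11 4 10 3 9 2 8 1 7 0]
After op 3 (reverse): [0 7 1 8 2 9 3 10 4 11 5 12 6]
After op 4 (cut(7)): [10 4 11 5 12 6 0 7 1 8 2 9 3]
After op 5 (out_shuffle): [10 7 4 1 11 8 5 2 12 9 6 3 0]
After op 6 (out_shuffle): [10 2 7 12 4 9 1 6 11 3 8 0 5]
Position 10: card 8.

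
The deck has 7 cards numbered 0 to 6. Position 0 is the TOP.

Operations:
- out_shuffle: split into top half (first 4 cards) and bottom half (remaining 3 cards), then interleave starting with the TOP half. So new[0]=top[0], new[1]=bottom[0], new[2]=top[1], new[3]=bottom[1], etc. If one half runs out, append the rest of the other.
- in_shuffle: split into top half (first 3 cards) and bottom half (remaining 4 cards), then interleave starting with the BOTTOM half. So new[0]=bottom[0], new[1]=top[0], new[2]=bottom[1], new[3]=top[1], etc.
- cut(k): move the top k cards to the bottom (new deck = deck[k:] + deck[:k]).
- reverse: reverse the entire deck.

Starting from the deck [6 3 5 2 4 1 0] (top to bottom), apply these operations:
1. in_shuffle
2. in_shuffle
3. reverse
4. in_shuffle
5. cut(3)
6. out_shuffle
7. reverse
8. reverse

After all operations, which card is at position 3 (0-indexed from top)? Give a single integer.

After op 1 (in_shuffle): [2 6 4 3 1 5 0]
After op 2 (in_shuffle): [3 2 1 6 5 4 0]
After op 3 (reverse): [0 4 5 6 1 2 3]
After op 4 (in_shuffle): [6 0 1 4 2 5 3]
After op 5 (cut(3)): [4 2 5 3 6 0 1]
After op 6 (out_shuffle): [4 6 2 0 5 1 3]
After op 7 (reverse): [3 1 5 0 2 6 4]
After op 8 (reverse): [4 6 2 0 5 1 3]
Position 3: card 0.

Answer: 0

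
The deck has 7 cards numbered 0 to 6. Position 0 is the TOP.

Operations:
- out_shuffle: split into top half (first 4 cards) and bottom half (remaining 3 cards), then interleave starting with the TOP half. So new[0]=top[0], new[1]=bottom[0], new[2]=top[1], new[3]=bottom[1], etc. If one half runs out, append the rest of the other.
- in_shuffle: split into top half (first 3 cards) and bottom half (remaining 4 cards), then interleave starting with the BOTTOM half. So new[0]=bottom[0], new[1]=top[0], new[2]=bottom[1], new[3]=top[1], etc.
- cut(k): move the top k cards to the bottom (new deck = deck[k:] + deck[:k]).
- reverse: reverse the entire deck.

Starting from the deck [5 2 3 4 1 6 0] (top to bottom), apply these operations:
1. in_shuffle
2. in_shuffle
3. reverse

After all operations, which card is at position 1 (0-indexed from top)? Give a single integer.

Answer: 1

Derivation:
After op 1 (in_shuffle): [4 5 1 2 6 3 0]
After op 2 (in_shuffle): [2 4 6 5 3 1 0]
After op 3 (reverse): [0 1 3 5 6 4 2]
Position 1: card 1.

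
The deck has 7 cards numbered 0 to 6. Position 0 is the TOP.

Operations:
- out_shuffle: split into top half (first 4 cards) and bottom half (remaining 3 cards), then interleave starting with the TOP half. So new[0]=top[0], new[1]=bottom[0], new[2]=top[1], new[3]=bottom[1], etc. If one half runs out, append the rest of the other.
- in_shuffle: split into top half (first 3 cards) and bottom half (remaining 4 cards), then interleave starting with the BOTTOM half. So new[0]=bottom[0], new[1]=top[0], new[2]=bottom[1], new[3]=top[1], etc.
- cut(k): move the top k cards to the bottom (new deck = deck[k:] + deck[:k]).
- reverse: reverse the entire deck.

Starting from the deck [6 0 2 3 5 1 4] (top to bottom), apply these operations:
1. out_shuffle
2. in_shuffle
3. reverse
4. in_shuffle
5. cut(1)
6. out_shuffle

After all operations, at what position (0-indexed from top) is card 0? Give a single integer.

After op 1 (out_shuffle): [6 5 0 1 2 4 3]
After op 2 (in_shuffle): [1 6 2 5 4 0 3]
After op 3 (reverse): [3 0 4 5 2 6 1]
After op 4 (in_shuffle): [5 3 2 0 6 4 1]
After op 5 (cut(1)): [3 2 0 6 4 1 5]
After op 6 (out_shuffle): [3 4 2 1 0 5 6]
Card 0 is at position 4.

Answer: 4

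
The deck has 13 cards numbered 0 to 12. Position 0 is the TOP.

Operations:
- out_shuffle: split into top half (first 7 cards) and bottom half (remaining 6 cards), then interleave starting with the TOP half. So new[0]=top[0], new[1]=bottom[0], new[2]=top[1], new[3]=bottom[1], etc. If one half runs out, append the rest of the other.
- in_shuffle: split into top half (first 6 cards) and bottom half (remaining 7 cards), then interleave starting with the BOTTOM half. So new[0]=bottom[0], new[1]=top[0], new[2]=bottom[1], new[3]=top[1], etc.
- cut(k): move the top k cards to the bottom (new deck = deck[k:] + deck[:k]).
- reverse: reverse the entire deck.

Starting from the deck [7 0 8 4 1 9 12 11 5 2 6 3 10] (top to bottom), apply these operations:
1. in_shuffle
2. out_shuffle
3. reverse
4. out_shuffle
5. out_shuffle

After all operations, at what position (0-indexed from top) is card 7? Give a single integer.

Answer: 1

Derivation:
After op 1 (in_shuffle): [12 7 11 0 5 8 2 4 6 1 3 9 10]
After op 2 (out_shuffle): [12 4 7 6 11 1 0 3 5 9 8 10 2]
After op 3 (reverse): [2 10 8 9 5 3 0 1 11 6 7 4 12]
After op 4 (out_shuffle): [2 1 10 11 8 6 9 7 5 4 3 12 0]
After op 5 (out_shuffle): [2 7 1 5 10 4 11 3 8 12 6 0 9]
Card 7 is at position 1.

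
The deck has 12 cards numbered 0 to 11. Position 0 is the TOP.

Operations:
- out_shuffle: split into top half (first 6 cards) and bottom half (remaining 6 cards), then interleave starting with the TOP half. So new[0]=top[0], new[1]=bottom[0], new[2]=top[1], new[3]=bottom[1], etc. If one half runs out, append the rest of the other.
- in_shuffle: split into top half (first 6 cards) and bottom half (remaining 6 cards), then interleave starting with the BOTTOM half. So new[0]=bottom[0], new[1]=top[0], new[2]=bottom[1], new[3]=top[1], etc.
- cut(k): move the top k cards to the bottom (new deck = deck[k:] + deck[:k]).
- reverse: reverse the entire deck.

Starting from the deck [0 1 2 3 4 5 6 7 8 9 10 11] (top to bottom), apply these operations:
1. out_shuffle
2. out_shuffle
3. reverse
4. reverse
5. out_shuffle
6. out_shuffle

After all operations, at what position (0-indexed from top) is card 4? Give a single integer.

Answer: 9

Derivation:
After op 1 (out_shuffle): [0 6 1 7 2 8 3 9 4 10 5 11]
After op 2 (out_shuffle): [0 3 6 9 1 4 7 10 2 5 8 11]
After op 3 (reverse): [11 8 5 2 10 7 4 1 9 6 3 0]
After op 4 (reverse): [0 3 6 9 1 4 7 10 2 5 8 11]
After op 5 (out_shuffle): [0 7 3 10 6 2 9 5 1 8 4 11]
After op 6 (out_shuffle): [0 9 7 5 3 1 10 8 6 4 2 11]
Card 4 is at position 9.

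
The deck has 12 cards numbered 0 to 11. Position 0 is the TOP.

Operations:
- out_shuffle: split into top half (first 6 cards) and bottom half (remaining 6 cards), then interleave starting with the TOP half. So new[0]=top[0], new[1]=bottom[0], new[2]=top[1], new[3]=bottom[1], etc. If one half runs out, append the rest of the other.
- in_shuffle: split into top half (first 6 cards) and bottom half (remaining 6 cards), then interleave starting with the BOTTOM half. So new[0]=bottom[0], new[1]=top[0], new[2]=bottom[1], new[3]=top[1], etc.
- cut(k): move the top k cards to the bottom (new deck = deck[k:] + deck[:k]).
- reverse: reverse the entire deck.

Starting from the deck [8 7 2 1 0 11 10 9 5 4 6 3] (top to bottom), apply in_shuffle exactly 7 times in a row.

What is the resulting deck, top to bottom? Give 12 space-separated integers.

After op 1 (in_shuffle): [10 8 9 7 5 2 4 1 6 0 3 11]
After op 2 (in_shuffle): [4 10 1 8 6 9 0 7 3 5 11 2]
After op 3 (in_shuffle): [0 4 7 10 3 1 5 8 11 6 2 9]
After op 4 (in_shuffle): [5 0 8 4 11 7 6 10 2 3 9 1]
After op 5 (in_shuffle): [6 5 10 0 2 8 3 4 9 11 1 7]
After op 6 (in_shuffle): [3 6 4 5 9 10 11 0 1 2 7 8]
After op 7 (in_shuffle): [11 3 0 6 1 4 2 5 7 9 8 10]

Answer: 11 3 0 6 1 4 2 5 7 9 8 10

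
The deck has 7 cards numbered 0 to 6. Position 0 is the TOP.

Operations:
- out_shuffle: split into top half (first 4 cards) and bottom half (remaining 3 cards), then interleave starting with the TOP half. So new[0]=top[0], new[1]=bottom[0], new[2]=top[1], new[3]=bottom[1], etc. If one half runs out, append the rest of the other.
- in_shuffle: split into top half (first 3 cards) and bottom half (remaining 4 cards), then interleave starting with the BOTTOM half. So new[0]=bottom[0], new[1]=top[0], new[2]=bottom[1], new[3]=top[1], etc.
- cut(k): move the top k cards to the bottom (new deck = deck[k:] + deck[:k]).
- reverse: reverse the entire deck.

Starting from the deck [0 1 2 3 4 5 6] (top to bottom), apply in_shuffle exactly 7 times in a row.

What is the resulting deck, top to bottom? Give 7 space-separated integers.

Answer: 3 0 4 1 5 2 6

Derivation:
After op 1 (in_shuffle): [3 0 4 1 5 2 6]
After op 2 (in_shuffle): [1 3 5 0 2 4 6]
After op 3 (in_shuffle): [0 1 2 3 4 5 6]
After op 4 (in_shuffle): [3 0 4 1 5 2 6]
After op 5 (in_shuffle): [1 3 5 0 2 4 6]
After op 6 (in_shuffle): [0 1 2 3 4 5 6]
After op 7 (in_shuffle): [3 0 4 1 5 2 6]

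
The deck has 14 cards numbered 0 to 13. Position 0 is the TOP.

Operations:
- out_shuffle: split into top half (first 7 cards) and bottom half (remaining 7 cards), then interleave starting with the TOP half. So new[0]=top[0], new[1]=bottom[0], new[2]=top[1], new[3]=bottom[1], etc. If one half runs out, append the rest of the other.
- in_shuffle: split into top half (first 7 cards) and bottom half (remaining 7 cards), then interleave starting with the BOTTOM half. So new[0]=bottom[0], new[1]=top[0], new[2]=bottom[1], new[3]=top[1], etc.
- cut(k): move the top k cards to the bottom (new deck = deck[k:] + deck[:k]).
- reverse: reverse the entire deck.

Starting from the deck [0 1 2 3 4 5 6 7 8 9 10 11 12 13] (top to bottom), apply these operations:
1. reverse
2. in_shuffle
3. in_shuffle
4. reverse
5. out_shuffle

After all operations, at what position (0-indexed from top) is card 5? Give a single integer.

After op 1 (reverse): [13 12 11 10 9 8 7 6 5 4 3 2 1 0]
After op 2 (in_shuffle): [6 13 5 12 4 11 3 10 2 9 1 8 0 7]
After op 3 (in_shuffle): [10 6 2 13 9 5 1 12 8 4 0 11 7 3]
After op 4 (reverse): [3 7 11 0 4 8 12 1 5 9 13 2 6 10]
After op 5 (out_shuffle): [3 1 7 5 11 9 0 13 4 2 8 6 12 10]
Card 5 is at position 3.

Answer: 3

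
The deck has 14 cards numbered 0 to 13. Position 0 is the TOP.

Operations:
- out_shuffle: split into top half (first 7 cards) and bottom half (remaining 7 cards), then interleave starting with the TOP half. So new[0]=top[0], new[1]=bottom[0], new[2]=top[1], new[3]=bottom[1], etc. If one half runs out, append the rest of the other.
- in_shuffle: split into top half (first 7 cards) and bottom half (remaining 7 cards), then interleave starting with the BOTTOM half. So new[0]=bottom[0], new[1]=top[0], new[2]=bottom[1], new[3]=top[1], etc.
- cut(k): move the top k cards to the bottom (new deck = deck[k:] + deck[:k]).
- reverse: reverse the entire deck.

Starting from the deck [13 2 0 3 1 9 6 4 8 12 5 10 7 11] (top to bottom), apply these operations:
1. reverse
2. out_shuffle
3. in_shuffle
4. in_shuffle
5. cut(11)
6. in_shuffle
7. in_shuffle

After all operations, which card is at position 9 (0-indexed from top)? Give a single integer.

After op 1 (reverse): [11 7 10 5 12 8 4 6 9 1 3 0 2 13]
After op 2 (out_shuffle): [11 6 7 9 10 1 5 3 12 0 8 2 4 13]
After op 3 (in_shuffle): [3 11 12 6 0 7 8 9 2 10 4 1 13 5]
After op 4 (in_shuffle): [9 3 2 11 10 12 4 6 1 0 13 7 5 8]
After op 5 (cut(11)): [7 5 8 9 3 2 11 10 12 4 6 1 0 13]
After op 6 (in_shuffle): [10 7 12 5 4 8 6 9 1 3 0 2 13 11]
After op 7 (in_shuffle): [9 10 1 7 3 12 0 5 2 4 13 8 11 6]
Position 9: card 4.

Answer: 4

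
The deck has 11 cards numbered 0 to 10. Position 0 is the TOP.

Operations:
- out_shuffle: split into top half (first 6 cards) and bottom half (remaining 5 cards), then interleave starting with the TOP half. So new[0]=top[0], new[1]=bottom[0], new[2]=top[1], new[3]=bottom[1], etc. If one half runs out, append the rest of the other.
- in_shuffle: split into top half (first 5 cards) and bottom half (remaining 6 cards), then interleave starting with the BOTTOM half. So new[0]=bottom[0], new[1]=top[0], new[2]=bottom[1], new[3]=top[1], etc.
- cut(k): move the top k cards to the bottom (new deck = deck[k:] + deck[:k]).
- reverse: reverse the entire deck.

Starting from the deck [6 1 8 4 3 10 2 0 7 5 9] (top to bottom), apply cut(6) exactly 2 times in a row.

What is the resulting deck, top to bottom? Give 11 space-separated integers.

Answer: 1 8 4 3 10 2 0 7 5 9 6

Derivation:
After op 1 (cut(6)): [2 0 7 5 9 6 1 8 4 3 10]
After op 2 (cut(6)): [1 8 4 3 10 2 0 7 5 9 6]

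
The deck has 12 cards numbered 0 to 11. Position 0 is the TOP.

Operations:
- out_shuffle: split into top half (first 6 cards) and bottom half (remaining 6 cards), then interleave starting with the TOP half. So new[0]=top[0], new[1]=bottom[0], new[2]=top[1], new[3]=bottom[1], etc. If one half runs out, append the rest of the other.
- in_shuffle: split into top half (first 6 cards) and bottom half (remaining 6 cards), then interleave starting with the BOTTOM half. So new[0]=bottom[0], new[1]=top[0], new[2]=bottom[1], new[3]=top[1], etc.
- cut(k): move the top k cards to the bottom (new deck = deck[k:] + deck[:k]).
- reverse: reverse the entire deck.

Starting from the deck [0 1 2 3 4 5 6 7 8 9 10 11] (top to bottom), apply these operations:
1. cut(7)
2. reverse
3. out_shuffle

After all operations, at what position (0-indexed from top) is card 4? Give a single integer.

After op 1 (cut(7)): [7 8 9 10 11 0 1 2 3 4 5 6]
After op 2 (reverse): [6 5 4 3 2 1 0 11 10 9 8 7]
After op 3 (out_shuffle): [6 0 5 11 4 10 3 9 2 8 1 7]
Card 4 is at position 4.

Answer: 4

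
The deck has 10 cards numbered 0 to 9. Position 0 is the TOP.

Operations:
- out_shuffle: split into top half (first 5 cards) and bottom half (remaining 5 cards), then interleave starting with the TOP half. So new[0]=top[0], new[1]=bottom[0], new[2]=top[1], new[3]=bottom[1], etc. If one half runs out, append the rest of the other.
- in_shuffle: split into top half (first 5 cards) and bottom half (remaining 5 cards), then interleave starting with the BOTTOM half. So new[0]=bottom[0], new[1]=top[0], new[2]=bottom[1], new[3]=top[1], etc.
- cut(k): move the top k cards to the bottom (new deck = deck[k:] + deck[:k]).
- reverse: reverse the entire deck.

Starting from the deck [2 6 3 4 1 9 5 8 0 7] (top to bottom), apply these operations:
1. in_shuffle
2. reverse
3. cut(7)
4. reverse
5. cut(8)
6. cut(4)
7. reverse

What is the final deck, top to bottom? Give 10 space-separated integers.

After op 1 (in_shuffle): [9 2 5 6 8 3 0 4 7 1]
After op 2 (reverse): [1 7 4 0 3 8 6 5 2 9]
After op 3 (cut(7)): [5 2 9 1 7 4 0 3 8 6]
After op 4 (reverse): [6 8 3 0 4 7 1 9 2 5]
After op 5 (cut(8)): [2 5 6 8 3 0 4 7 1 9]
After op 6 (cut(4)): [3 0 4 7 1 9 2 5 6 8]
After op 7 (reverse): [8 6 5 2 9 1 7 4 0 3]

Answer: 8 6 5 2 9 1 7 4 0 3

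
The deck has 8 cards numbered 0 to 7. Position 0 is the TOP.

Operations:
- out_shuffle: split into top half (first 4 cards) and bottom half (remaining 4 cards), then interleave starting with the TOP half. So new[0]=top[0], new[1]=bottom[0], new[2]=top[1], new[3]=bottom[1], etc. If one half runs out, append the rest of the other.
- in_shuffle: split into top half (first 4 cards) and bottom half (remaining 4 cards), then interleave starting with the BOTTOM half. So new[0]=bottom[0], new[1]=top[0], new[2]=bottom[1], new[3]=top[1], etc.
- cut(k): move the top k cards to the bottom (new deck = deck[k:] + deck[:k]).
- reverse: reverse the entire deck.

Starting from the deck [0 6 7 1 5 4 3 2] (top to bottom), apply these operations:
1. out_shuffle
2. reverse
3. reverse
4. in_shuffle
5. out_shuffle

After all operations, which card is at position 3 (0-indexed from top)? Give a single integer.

Answer: 6

Derivation:
After op 1 (out_shuffle): [0 5 6 4 7 3 1 2]
After op 2 (reverse): [2 1 3 7 4 6 5 0]
After op 3 (reverse): [0 5 6 4 7 3 1 2]
After op 4 (in_shuffle): [7 0 3 5 1 6 2 4]
After op 5 (out_shuffle): [7 1 0 6 3 2 5 4]
Position 3: card 6.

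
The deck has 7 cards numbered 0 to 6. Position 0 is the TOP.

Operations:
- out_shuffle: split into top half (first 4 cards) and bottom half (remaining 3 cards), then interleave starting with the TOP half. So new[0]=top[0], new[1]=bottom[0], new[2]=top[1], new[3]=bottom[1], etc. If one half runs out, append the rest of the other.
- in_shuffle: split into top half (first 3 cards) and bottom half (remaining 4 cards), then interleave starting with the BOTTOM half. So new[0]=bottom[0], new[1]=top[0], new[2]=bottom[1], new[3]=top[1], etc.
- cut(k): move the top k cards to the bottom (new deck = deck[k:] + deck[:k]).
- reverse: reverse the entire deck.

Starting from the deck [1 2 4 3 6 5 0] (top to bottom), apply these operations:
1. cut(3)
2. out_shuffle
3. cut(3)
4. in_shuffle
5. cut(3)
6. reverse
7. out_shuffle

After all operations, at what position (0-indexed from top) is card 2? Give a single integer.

After op 1 (cut(3)): [3 6 5 0 1 2 4]
After op 2 (out_shuffle): [3 1 6 2 5 4 0]
After op 3 (cut(3)): [2 5 4 0 3 1 6]
After op 4 (in_shuffle): [0 2 3 5 1 4 6]
After op 5 (cut(3)): [5 1 4 6 0 2 3]
After op 6 (reverse): [3 2 0 6 4 1 5]
After op 7 (out_shuffle): [3 4 2 1 0 5 6]
Card 2 is at position 2.

Answer: 2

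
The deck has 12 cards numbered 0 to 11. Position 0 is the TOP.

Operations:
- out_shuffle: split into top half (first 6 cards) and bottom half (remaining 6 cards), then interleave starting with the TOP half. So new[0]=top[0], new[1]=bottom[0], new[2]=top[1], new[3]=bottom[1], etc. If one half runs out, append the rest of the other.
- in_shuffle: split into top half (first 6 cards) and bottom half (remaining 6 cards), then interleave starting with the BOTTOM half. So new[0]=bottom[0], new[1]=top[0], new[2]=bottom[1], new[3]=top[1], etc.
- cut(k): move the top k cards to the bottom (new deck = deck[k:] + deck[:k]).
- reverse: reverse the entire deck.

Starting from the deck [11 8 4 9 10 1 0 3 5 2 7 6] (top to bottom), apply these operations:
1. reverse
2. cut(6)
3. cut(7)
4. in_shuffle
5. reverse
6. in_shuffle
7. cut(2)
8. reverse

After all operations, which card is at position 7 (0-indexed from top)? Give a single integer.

After op 1 (reverse): [6 7 2 5 3 0 1 10 9 4 8 11]
After op 2 (cut(6)): [1 10 9 4 8 11 6 7 2 5 3 0]
After op 3 (cut(7)): [7 2 5 3 0 1 10 9 4 8 11 6]
After op 4 (in_shuffle): [10 7 9 2 4 5 8 3 11 0 6 1]
After op 5 (reverse): [1 6 0 11 3 8 5 4 2 9 7 10]
After op 6 (in_shuffle): [5 1 4 6 2 0 9 11 7 3 10 8]
After op 7 (cut(2)): [4 6 2 0 9 11 7 3 10 8 5 1]
After op 8 (reverse): [1 5 8 10 3 7 11 9 0 2 6 4]
Position 7: card 9.

Answer: 9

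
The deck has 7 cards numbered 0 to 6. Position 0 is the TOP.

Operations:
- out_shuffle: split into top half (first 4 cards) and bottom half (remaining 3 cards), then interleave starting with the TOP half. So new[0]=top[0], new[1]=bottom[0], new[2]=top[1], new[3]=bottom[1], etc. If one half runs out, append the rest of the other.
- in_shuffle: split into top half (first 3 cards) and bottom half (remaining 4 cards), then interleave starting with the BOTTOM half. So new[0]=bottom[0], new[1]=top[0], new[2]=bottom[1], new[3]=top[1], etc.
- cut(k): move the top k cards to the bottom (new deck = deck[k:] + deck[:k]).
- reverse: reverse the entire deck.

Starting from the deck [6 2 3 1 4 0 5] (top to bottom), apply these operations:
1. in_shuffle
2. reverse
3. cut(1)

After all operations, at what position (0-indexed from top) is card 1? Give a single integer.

Answer: 5

Derivation:
After op 1 (in_shuffle): [1 6 4 2 0 3 5]
After op 2 (reverse): [5 3 0 2 4 6 1]
After op 3 (cut(1)): [3 0 2 4 6 1 5]
Card 1 is at position 5.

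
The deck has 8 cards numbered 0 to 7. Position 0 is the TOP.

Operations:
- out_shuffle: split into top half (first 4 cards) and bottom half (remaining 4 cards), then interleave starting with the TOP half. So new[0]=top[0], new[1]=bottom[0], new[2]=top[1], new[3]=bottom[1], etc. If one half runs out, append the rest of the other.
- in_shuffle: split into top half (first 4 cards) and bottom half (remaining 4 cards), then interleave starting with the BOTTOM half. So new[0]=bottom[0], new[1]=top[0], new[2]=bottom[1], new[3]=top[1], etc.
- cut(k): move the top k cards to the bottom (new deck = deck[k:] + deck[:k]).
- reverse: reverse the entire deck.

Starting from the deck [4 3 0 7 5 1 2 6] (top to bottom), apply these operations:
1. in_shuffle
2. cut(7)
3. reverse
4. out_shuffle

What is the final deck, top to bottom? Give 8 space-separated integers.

Answer: 6 1 0 4 2 5 3 7

Derivation:
After op 1 (in_shuffle): [5 4 1 3 2 0 6 7]
After op 2 (cut(7)): [7 5 4 1 3 2 0 6]
After op 3 (reverse): [6 0 2 3 1 4 5 7]
After op 4 (out_shuffle): [6 1 0 4 2 5 3 7]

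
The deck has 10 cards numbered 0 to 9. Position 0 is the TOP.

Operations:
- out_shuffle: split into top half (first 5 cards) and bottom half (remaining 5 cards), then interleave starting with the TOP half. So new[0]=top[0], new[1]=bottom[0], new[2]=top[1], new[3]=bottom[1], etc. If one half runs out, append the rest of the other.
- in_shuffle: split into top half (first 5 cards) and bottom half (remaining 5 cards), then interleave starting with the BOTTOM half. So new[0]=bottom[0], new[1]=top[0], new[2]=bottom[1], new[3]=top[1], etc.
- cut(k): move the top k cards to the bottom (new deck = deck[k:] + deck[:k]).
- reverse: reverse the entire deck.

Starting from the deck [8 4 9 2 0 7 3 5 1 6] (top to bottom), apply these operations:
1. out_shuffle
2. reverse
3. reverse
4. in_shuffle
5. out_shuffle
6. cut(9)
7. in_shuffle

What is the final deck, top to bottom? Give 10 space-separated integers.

After op 1 (out_shuffle): [8 7 4 3 9 5 2 1 0 6]
After op 2 (reverse): [6 0 1 2 5 9 3 4 7 8]
After op 3 (reverse): [8 7 4 3 9 5 2 1 0 6]
After op 4 (in_shuffle): [5 8 2 7 1 4 0 3 6 9]
After op 5 (out_shuffle): [5 4 8 0 2 3 7 6 1 9]
After op 6 (cut(9)): [9 5 4 8 0 2 3 7 6 1]
After op 7 (in_shuffle): [2 9 3 5 7 4 6 8 1 0]

Answer: 2 9 3 5 7 4 6 8 1 0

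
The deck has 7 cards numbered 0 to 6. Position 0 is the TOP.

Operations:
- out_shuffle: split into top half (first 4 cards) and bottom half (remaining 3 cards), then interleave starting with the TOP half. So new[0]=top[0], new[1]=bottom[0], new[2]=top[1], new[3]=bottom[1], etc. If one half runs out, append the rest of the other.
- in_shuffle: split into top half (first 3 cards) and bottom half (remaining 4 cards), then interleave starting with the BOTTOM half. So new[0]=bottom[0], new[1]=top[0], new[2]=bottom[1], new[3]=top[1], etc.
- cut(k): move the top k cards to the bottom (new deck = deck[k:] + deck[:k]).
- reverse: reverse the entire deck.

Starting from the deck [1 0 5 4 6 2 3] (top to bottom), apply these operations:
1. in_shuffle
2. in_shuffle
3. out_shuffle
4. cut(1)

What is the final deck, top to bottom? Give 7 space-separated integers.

Answer: 5 4 6 2 3 1 0

Derivation:
After op 1 (in_shuffle): [4 1 6 0 2 5 3]
After op 2 (in_shuffle): [0 4 2 1 5 6 3]
After op 3 (out_shuffle): [0 5 4 6 2 3 1]
After op 4 (cut(1)): [5 4 6 2 3 1 0]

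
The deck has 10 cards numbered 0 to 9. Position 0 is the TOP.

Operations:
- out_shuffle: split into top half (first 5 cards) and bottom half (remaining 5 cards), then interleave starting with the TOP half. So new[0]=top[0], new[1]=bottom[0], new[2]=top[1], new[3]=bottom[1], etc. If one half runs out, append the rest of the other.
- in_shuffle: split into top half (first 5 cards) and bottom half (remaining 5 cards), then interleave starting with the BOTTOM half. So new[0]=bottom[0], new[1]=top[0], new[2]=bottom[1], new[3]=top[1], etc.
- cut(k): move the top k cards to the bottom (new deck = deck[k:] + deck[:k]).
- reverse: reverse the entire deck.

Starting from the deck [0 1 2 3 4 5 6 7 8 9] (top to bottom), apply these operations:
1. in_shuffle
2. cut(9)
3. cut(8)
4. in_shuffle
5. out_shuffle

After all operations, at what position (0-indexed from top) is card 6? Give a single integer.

Answer: 0

Derivation:
After op 1 (in_shuffle): [5 0 6 1 7 2 8 3 9 4]
After op 2 (cut(9)): [4 5 0 6 1 7 2 8 3 9]
After op 3 (cut(8)): [3 9 4 5 0 6 1 7 2 8]
After op 4 (in_shuffle): [6 3 1 9 7 4 2 5 8 0]
After op 5 (out_shuffle): [6 4 3 2 1 5 9 8 7 0]
Card 6 is at position 0.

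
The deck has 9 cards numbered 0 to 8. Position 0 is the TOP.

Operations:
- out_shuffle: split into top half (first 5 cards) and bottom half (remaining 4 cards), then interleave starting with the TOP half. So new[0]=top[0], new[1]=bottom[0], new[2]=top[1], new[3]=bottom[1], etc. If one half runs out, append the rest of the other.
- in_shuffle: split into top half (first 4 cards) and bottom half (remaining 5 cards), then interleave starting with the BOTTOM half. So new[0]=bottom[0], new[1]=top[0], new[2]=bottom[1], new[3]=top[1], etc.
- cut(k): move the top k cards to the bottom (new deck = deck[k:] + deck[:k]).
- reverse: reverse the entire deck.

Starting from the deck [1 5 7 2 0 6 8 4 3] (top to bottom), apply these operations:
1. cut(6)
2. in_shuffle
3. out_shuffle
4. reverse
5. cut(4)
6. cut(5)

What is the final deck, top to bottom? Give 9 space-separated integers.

After op 1 (cut(6)): [8 4 3 1 5 7 2 0 6]
After op 2 (in_shuffle): [5 8 7 4 2 3 0 1 6]
After op 3 (out_shuffle): [5 3 8 0 7 1 4 6 2]
After op 4 (reverse): [2 6 4 1 7 0 8 3 5]
After op 5 (cut(4)): [7 0 8 3 5 2 6 4 1]
After op 6 (cut(5)): [2 6 4 1 7 0 8 3 5]

Answer: 2 6 4 1 7 0 8 3 5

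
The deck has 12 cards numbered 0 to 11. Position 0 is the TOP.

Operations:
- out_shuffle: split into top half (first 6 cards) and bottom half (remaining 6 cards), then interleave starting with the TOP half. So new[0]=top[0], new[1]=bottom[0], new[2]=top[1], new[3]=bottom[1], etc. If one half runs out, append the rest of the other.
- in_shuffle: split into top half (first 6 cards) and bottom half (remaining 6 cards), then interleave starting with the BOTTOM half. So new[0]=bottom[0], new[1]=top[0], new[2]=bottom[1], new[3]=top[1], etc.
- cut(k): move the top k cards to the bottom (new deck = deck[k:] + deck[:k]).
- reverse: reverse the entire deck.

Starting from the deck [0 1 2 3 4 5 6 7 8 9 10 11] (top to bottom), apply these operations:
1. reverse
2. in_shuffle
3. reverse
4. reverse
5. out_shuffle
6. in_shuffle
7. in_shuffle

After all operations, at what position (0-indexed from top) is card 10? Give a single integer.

After op 1 (reverse): [11 10 9 8 7 6 5 4 3 2 1 0]
After op 2 (in_shuffle): [5 11 4 10 3 9 2 8 1 7 0 6]
After op 3 (reverse): [6 0 7 1 8 2 9 3 10 4 11 5]
After op 4 (reverse): [5 11 4 10 3 9 2 8 1 7 0 6]
After op 5 (out_shuffle): [5 2 11 8 4 1 10 7 3 0 9 6]
After op 6 (in_shuffle): [10 5 7 2 3 11 0 8 9 4 6 1]
After op 7 (in_shuffle): [0 10 8 5 9 7 4 2 6 3 1 11]
Card 10 is at position 1.

Answer: 1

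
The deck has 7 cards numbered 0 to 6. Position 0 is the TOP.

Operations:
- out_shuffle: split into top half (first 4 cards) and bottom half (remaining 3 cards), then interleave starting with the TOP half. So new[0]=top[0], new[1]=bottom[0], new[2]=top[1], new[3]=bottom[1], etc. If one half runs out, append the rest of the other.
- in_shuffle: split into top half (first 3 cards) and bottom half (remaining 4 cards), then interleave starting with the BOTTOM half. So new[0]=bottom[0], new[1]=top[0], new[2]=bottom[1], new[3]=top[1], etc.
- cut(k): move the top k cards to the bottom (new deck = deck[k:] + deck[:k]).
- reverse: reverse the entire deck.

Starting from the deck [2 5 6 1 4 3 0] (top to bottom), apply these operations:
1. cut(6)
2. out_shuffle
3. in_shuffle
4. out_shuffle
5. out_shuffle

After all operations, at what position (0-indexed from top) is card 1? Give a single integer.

After op 1 (cut(6)): [0 2 5 6 1 4 3]
After op 2 (out_shuffle): [0 1 2 4 5 3 6]
After op 3 (in_shuffle): [4 0 5 1 3 2 6]
After op 4 (out_shuffle): [4 3 0 2 5 6 1]
After op 5 (out_shuffle): [4 5 3 6 0 1 2]
Card 1 is at position 5.

Answer: 5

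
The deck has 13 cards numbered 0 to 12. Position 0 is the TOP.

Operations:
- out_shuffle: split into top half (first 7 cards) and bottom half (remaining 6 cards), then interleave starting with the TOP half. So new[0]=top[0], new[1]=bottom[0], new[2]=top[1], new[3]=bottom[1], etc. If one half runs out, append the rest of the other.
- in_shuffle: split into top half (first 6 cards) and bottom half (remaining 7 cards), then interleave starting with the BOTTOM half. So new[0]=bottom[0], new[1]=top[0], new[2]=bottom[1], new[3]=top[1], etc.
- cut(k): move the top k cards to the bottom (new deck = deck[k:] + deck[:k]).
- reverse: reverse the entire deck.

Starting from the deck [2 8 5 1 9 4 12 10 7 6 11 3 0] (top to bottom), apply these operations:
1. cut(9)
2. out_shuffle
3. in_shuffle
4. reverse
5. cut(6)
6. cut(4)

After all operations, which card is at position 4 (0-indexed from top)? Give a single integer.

After op 1 (cut(9)): [6 11 3 0 2 8 5 1 9 4 12 10 7]
After op 2 (out_shuffle): [6 1 11 9 3 4 0 12 2 10 8 7 5]
After op 3 (in_shuffle): [0 6 12 1 2 11 10 9 8 3 7 4 5]
After op 4 (reverse): [5 4 7 3 8 9 10 11 2 1 12 6 0]
After op 5 (cut(6)): [10 11 2 1 12 6 0 5 4 7 3 8 9]
After op 6 (cut(4)): [12 6 0 5 4 7 3 8 9 10 11 2 1]
Position 4: card 4.

Answer: 4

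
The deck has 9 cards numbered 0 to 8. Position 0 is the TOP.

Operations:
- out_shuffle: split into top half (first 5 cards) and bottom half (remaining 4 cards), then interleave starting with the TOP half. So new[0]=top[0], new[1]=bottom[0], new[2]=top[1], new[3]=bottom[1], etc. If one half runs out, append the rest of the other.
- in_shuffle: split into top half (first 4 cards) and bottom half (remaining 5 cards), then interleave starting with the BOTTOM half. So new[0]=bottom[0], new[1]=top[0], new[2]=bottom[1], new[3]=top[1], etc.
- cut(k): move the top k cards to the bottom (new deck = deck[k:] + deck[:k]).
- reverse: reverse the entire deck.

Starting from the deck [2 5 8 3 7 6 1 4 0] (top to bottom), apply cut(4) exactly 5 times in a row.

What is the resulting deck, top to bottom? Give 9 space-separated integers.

Answer: 8 3 7 6 1 4 0 2 5

Derivation:
After op 1 (cut(4)): [7 6 1 4 0 2 5 8 3]
After op 2 (cut(4)): [0 2 5 8 3 7 6 1 4]
After op 3 (cut(4)): [3 7 6 1 4 0 2 5 8]
After op 4 (cut(4)): [4 0 2 5 8 3 7 6 1]
After op 5 (cut(4)): [8 3 7 6 1 4 0 2 5]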